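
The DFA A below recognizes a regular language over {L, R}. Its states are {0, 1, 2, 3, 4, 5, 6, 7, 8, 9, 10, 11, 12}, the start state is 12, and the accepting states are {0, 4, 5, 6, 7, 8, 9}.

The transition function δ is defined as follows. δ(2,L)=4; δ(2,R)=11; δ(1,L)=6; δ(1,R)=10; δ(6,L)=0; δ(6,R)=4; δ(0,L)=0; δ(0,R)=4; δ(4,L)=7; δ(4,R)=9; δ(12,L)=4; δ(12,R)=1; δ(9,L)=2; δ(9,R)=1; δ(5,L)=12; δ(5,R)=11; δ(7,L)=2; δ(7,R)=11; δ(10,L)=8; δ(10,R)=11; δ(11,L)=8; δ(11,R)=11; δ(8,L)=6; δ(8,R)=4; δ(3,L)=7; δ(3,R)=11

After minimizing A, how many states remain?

Reachable states from the start: {0,1,2,4,6,7,8,9,10,11,12}. Unreachable: {3,5} — drop them.
P0 = {0,4,6,7,8,9} | {1,2,10,11,12}.
Split {0,4,6,7,8,9} by δ(·,L) → {0,4,6,8} and {7,9}.
Refine {0,4,6,8} on symbol L: members go to different blocks, giving {0,6,8} and {4}.
Split {1,2,10,11,12} by δ(·,L) → {1,10,11} and {2,12}.
No further refinement is possible. Final partition (5 blocks): {0,6,8} | {1,10,11} | {7,9} | {4} | {2,12}.

5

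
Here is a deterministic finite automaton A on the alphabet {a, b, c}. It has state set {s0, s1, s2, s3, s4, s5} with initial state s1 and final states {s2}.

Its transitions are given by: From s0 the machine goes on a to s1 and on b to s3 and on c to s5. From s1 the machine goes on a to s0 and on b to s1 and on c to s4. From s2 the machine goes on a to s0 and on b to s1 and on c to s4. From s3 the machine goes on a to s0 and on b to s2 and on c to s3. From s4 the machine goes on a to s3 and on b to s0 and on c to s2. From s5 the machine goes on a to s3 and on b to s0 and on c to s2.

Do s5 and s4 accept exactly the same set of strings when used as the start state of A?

Yes

Initial partition by acceptance: {s2} | {s0,s1,s3,s4,s5}.
On input b, block {s0,s1,s3,s4,s5} splits into {s0,s1,s4,s5} and {s3}.
Refine {s0,s1,s4,s5} on symbol a: members go to different blocks, giving {s0,s1} and {s4,s5}.
Split {s0,s1} by δ(·,b) → {s0} and {s1}.
The partition is now stable with 5 blocks: {s2} | {s0} | {s3} | {s4,s5} | {s1}.
s5 and s4 lie in the same block of the stable partition, so they are equivalent — no string distinguishes them.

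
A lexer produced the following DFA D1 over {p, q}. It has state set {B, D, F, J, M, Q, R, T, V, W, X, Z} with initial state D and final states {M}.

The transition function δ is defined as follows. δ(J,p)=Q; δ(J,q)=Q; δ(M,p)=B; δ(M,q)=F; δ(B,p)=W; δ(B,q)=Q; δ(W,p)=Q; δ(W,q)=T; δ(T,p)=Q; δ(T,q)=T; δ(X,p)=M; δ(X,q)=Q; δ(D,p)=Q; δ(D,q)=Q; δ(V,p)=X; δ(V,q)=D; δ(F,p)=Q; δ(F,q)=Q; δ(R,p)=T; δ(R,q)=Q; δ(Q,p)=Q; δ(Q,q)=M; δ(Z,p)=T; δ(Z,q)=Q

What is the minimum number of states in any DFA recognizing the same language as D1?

5

Reachable states from the start: {B,D,F,M,Q,T,W}. Unreachable: {J,R,V,X,Z} — drop them.
P0 = {M} | {B,D,F,Q,T,W}.
Refine {B,D,F,Q,T,W} on symbol q: members go to different blocks, giving {B,D,F,T,W} and {Q}.
On input p, block {B,D,F,T,W} splits into {D,F,T,W} and {B}.
On input q, block {D,F,T,W} splits into {D,F} and {T,W}.
No further refinement is possible. Final partition (5 blocks): {M} | {D,F} | {Q} | {B} | {T,W}.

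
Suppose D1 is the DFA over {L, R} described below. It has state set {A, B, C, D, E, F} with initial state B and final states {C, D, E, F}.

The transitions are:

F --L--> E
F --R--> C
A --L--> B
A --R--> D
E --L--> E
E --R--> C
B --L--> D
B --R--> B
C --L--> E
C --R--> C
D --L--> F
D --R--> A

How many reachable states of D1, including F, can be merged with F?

3

Every state is reachable, so we keep all 6.
Start with accepting vs non-accepting: {C,D,E,F} | {A,B}.
Refine {C,D,E,F} on symbol R: members go to different blocks, giving {C,E,F} and {D}.
Split {A,B} by δ(·,L) → {A} and {B}.
The partition is now stable with 4 blocks: {C,E,F} | {A} | {D} | {B}.
The equivalence class containing F is {C,E,F}, of size 3.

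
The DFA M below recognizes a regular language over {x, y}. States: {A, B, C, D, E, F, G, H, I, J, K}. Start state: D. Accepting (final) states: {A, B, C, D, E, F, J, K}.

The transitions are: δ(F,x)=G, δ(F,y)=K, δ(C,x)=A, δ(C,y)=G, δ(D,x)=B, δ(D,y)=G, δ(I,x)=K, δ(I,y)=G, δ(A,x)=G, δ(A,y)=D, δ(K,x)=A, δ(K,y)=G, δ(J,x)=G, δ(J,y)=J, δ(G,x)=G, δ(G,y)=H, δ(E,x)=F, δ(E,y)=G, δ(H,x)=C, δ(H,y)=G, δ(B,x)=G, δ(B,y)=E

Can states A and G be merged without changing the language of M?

First remove the unreachable states {I,J}; 9 states remain.
Initial partition by acceptance: {A,B,C,D,E,F,K} | {G,H}.
Split {A,B,C,D,E,F,K} by δ(·,x) → {C,D,E,K} and {A,B,F}.
Refine {G,H} on symbol x: members go to different blocks, giving {G} and {H}.
No further refinement is possible. Final partition (4 blocks): {C,D,E,K} | {G} | {A,B,F} | {H}.
A and G end up in different blocks, so they are distinguishable. For instance, the string 'ε' is accepted from only A.

No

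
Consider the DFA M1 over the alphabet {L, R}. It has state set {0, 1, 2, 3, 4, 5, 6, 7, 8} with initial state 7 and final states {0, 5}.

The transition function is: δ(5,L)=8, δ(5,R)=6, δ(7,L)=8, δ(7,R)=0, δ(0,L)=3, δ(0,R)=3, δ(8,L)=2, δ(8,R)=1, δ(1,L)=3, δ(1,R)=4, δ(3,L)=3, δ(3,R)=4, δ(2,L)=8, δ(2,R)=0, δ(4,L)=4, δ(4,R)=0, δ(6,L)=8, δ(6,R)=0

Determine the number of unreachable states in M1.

2

Starting at 7 and following transitions, the reachable set is {0, 1, 2, 3, 4, 7, 8}. That leaves 5, 6 unreachable — 2 in total.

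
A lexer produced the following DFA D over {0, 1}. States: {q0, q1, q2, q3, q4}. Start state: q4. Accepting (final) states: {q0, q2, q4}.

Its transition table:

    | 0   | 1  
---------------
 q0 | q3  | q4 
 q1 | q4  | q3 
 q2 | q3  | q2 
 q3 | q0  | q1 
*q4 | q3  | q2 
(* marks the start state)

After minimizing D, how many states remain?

Start with accepting vs non-accepting: {q0,q2,q4} | {q1,q3}.
Stable partition: {q0,q2,q4} | {q1,q3} — 2 equivalence classes.

2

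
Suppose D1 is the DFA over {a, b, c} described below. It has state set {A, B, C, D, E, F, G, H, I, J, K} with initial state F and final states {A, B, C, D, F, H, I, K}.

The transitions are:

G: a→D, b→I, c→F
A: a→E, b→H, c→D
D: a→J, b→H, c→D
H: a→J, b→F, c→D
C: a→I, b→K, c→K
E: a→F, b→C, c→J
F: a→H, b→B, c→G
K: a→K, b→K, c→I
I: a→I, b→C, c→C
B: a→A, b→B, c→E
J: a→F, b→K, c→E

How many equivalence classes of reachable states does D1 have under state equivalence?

7

P0 = {A,B,C,D,F,H,I,K} | {E,G,J}.
On input a, block {A,B,C,D,F,H,I,K} splits into {B,C,F,I,K} and {A,D,H}.
Split {B,C,F,I,K} by δ(·,a) → {C,I,K} and {B,F}.
On input a, block {E,G,J} splits into {E,J} and {G}.
On input b, block {A,D,H} splits into {A,D} and {H}.
Split {B,F} by δ(·,a) → {B} and {F}.
The partition is now stable with 7 blocks: {C,I,K} | {E,J} | {A,D} | {B} | {G} | {H} | {F}.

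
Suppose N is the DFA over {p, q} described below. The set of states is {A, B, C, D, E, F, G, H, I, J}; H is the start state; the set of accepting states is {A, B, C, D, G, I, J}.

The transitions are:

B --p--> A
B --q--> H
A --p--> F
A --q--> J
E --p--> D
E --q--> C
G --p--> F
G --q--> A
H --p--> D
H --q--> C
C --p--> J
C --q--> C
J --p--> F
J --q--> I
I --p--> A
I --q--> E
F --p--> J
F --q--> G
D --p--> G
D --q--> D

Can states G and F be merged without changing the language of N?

No

First remove the unreachable states {B}; 9 states remain.
P0 = {A,C,D,G,I,J} | {E,F,H}.
On input p, block {A,C,D,G,I,J} splits into {A,G,J} and {C,D,I}.
On input q, block {A,G,J} splits into {A,G} and {J}.
Refine {A,G} on symbol q: members go to different blocks, giving {A} and {G}.
On input p, block {E,F,H} splits into {E,H} and {F}.
Refine {C,D,I} on symbol p: members go to different blocks, giving {C} and {D} and {I}.
No further refinement is possible. Final partition (8 blocks): {A} | {E,H} | {C} | {J} | {G} | {F} | {D} | {I}.
G and F end up in different blocks, so they are distinguishable. For instance, the string 'ε' is accepted from only G.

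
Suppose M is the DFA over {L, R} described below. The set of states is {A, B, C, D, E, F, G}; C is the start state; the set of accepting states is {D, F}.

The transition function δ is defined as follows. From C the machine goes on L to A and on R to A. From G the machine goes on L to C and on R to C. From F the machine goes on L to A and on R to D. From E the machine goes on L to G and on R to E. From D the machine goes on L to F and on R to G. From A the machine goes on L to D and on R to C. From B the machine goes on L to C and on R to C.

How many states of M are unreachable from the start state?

2

No path from C leads to B, E; the other 5 states are all reachable.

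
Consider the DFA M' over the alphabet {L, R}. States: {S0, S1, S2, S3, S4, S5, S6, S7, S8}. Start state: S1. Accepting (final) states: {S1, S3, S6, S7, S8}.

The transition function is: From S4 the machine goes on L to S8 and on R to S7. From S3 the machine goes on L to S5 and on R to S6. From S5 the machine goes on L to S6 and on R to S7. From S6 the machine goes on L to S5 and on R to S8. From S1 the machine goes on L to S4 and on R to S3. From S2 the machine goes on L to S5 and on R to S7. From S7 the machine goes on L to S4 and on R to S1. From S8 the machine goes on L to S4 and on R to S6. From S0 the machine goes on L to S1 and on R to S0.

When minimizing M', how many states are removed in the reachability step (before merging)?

Starting at S1 and following transitions, the reachable set is {S1, S3, S4, S5, S6, S7, S8}. That leaves S0, S2 unreachable — 2 in total.

2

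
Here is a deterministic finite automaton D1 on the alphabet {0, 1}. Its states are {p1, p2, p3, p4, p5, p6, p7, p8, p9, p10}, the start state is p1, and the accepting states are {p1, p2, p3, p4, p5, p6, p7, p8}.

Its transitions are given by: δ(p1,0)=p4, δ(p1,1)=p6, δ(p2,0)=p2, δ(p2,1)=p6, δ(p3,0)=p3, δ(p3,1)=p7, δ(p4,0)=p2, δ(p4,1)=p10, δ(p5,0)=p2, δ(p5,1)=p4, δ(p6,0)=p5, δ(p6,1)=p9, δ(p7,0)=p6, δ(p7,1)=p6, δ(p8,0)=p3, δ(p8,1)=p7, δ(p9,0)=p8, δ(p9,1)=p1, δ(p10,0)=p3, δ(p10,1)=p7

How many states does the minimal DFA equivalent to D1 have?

Initial partition by acceptance: {p1,p2,p3,p4,p5,p6,p7,p8} | {p9,p10}.
Refine {p1,p2,p3,p4,p5,p6,p7,p8} on symbol 1: members go to different blocks, giving {p1,p2,p3,p5,p7,p8} and {p4,p6}.
Split {p1,p2,p3,p5,p7,p8} by δ(·,0) → {p2,p3,p5,p8} and {p1,p7}.
Refine {p2,p3,p5,p8} on symbol 1: members go to different blocks, giving {p2,p5} and {p3,p8}.
Stable partition: {p2,p5} | {p9,p10} | {p4,p6} | {p1,p7} | {p3,p8} — 5 equivalence classes.

5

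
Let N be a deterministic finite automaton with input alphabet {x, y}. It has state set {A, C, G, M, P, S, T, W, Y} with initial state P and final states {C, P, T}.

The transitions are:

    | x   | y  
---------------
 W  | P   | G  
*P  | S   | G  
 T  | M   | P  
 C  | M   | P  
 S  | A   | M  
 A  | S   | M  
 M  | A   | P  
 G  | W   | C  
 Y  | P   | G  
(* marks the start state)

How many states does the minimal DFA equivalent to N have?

States {T,Y} cannot be reached from the start state, so discard them.
Start with accepting vs non-accepting: {C,P} | {A,G,M,S,W}.
Split {C,P} by δ(·,y) → {P} and {C}.
On input x, block {A,G,M,S,W} splits into {A,G,M,S} and {W}.
Split {A,G,M,S} by δ(·,x) → {A,M,S} and {G}.
Split {A,M,S} by δ(·,y) → {A,S} and {M}.
Stable partition: {P} | {A,S} | {C} | {W} | {G} | {M} — 6 equivalence classes.

6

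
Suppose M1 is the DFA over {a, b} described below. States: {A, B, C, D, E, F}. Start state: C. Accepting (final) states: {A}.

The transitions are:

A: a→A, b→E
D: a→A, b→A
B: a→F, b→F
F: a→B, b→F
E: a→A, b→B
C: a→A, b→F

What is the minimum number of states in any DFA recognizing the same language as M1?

3

Reachable states from the start: {A,B,C,E,F}. Unreachable: {D} — drop them.
P0 = {A} | {B,C,E,F}.
Refine {B,C,E,F} on symbol a: members go to different blocks, giving {B,F} and {C,E}.
Stable partition: {A} | {B,F} | {C,E} — 3 equivalence classes.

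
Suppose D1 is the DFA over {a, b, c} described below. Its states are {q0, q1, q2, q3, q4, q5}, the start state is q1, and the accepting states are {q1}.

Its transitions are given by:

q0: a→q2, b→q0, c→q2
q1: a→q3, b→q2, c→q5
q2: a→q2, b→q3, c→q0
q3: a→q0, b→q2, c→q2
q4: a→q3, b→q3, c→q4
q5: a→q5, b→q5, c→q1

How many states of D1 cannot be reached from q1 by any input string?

No path from q1 leads to q4; the other 5 states are all reachable.

1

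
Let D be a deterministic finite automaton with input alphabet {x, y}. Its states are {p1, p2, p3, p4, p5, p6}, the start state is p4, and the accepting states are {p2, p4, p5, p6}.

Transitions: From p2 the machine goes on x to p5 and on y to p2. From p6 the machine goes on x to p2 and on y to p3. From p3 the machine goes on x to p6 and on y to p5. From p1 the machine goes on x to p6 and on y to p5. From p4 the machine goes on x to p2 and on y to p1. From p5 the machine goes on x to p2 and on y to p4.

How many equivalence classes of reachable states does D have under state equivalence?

Initial partition by acceptance: {p2,p4,p5,p6} | {p1,p3}.
Refine {p2,p4,p5,p6} on symbol y: members go to different blocks, giving {p2,p5} and {p4,p6}.
On input y, block {p2,p5} splits into {p2} and {p5}.
Stable partition: {p2} | {p1,p3} | {p4,p6} | {p5} — 4 equivalence classes.

4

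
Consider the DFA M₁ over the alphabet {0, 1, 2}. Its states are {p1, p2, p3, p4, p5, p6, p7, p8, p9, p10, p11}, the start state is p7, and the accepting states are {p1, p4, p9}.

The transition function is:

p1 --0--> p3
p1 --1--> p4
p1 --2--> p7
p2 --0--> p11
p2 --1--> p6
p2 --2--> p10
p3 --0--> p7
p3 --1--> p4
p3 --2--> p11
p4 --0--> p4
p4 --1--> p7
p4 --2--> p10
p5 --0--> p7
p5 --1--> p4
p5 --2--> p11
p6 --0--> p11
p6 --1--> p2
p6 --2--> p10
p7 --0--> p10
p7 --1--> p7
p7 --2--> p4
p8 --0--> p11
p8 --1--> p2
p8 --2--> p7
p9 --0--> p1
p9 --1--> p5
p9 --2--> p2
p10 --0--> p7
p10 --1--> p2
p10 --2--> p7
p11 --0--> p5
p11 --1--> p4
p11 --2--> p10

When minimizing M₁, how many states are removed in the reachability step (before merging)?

4

BFS from p7 reaches {p2, p4, p5, p6, p7, p10, p11}; the 4 state(s) p1, p3, p8, p9 are never visited.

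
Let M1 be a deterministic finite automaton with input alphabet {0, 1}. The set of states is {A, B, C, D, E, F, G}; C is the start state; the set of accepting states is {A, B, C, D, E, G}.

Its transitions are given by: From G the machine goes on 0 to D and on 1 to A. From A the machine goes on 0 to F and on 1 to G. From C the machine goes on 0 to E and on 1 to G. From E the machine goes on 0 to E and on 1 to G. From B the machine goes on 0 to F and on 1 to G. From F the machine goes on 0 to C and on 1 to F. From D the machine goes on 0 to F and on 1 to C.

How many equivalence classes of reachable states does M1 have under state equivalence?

5

First remove the unreachable states {B}; 6 states remain.
Initial partition by acceptance: {A,C,D,E,G} | {F}.
On input 0, block {A,C,D,E,G} splits into {C,E,G} and {A,D}.
Refine {C,E,G} on symbol 0: members go to different blocks, giving {C,E} and {G}.
Split {A,D} by δ(·,1) → {A} and {D}.
No further refinement is possible. Final partition (5 blocks): {C,E} | {F} | {A} | {G} | {D}.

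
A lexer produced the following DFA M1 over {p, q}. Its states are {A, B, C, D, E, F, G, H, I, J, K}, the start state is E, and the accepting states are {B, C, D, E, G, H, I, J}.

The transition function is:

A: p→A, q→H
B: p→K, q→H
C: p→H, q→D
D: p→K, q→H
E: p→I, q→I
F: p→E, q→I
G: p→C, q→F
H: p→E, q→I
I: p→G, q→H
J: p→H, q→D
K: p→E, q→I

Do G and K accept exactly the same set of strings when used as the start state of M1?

States {A,B,J} cannot be reached from the start state, so discard them.
Start with accepting vs non-accepting: {C,D,E,G,H,I} | {F,K}.
On input p, block {C,D,E,G,H,I} splits into {C,E,G,H,I} and {D}.
Refine {C,E,G,H,I} on symbol q: members go to different blocks, giving {E,H,I} and {C} and {G}.
On input p, block {E,H,I} splits into {E,H} and {I}.
On input p, block {E,H} splits into {E} and {H}.
Stable partition: {E} | {F,K} | {D} | {C} | {G} | {I} | {H} — 7 equivalence classes.
G and K end up in different blocks, so they are distinguishable. For instance, the string 'ε' is accepted from only G.

No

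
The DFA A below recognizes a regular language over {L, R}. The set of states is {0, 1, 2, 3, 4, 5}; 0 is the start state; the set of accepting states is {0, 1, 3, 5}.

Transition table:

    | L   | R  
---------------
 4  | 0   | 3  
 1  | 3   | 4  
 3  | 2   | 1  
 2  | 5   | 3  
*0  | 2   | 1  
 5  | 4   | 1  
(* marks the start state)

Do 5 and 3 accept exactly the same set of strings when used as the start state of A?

Yes

All states are reachable from the start state.
P0 = {0,1,3,5} | {2,4}.
Split {0,1,3,5} by δ(·,L) → {0,3,5} and {1}.
The partition is now stable with 3 blocks: {0,3,5} | {2,4} | {1}.
5 and 3 lie in the same block of the stable partition, so they are equivalent — no string distinguishes them.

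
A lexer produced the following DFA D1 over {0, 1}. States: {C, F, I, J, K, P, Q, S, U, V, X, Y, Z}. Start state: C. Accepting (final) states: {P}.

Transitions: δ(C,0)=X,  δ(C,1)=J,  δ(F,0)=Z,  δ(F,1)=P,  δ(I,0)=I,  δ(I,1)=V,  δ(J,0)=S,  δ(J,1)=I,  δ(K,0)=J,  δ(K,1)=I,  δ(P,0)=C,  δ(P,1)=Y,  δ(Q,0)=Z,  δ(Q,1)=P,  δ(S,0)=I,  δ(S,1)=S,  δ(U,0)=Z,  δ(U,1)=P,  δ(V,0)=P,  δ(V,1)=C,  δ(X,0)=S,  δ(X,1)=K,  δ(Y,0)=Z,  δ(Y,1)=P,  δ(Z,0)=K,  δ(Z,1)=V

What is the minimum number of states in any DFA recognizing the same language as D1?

Reachable states from the start: {C,I,J,K,P,S,V,X,Y,Z}. Unreachable: {F,Q,U} — drop them.
P0 = {P} | {C,I,J,K,S,V,X,Y,Z}.
Refine {C,I,J,K,S,V,X,Y,Z} on symbol 0: members go to different blocks, giving {C,I,J,K,S,X,Y,Z} and {V}.
On input 1, block {C,I,J,K,S,X,Y,Z} splits into {C,J,K,S,X} and {I,Z} and {Y}.
On input 0, block {C,J,K,S,X} splits into {C,J,K,X} and {S}.
Split {C,J,K,X} by δ(·,0) → {C,K} and {J,X}.
Refine {C,K} on symbol 1: members go to different blocks, giving {K} and {C}.
On input 0, block {I,Z} splits into {I} and {Z}.
Split {J,X} by δ(·,1) → {J} and {X}.
Stable partition: {P} | {K} | {V} | {I} | {Y} | {S} | {J} | {C} | {Z} | {X} — 10 equivalence classes.

10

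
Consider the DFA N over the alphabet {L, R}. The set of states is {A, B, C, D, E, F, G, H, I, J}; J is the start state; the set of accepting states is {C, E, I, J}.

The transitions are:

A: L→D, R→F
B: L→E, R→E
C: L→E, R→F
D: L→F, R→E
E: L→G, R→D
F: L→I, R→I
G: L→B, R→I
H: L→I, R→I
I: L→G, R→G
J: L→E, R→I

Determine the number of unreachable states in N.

3

Starting at J and following transitions, the reachable set is {B, D, E, F, G, I, J}. That leaves A, C, H unreachable — 3 in total.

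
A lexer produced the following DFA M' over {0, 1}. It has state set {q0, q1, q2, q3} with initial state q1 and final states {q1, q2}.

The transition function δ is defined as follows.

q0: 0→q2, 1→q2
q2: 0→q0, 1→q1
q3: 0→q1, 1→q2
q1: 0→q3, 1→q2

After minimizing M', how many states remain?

Initial partition by acceptance: {q1,q2} | {q0,q3}.
Stable partition: {q1,q2} | {q0,q3} — 2 equivalence classes.

2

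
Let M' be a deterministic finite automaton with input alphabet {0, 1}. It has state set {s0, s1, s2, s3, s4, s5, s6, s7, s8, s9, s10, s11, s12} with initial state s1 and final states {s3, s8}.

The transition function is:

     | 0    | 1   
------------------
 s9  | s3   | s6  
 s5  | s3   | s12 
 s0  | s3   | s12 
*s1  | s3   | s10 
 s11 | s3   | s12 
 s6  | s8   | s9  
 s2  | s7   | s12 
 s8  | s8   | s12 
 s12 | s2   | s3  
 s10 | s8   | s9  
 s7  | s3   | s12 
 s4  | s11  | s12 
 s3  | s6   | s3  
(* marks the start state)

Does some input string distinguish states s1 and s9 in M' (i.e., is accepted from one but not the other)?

States {s0,s4,s5,s11} cannot be reached from the start state, so discard them.
Initial partition by acceptance: {s3,s8} | {s1,s2,s6,s7,s9,s10,s12}.
Refine {s3,s8} on symbol 0: members go to different blocks, giving {s3} and {s8}.
On input 0, block {s1,s2,s6,s7,s9,s10,s12} splits into {s1,s7,s9} and {s2,s12} and {s6,s10}.
Refine {s1,s7,s9} on symbol 1: members go to different blocks, giving {s1,s9} and {s7}.
Refine {s2,s12} on symbol 0: members go to different blocks, giving {s2} and {s12}.
The partition is now stable with 7 blocks: {s3} | {s1,s9} | {s8} | {s2} | {s6,s10} | {s7} | {s12}.
s1 and s9 lie in the same block of the stable partition, so they are equivalent — no string distinguishes them.

No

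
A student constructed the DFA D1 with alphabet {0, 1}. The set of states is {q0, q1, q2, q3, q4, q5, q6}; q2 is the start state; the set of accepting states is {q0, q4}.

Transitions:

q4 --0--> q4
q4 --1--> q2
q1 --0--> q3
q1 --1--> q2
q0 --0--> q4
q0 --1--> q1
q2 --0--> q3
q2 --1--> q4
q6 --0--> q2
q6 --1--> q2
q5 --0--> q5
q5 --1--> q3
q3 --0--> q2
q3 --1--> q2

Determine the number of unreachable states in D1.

No path from q2 leads to q0, q1, q5, q6; the other 3 states are all reachable.

4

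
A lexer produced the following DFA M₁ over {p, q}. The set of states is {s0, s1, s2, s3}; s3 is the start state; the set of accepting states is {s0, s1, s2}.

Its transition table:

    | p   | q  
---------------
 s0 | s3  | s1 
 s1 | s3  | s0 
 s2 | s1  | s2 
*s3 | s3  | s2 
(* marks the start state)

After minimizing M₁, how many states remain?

3

All states are reachable from the start state.
P0 = {s0,s1,s2} | {s3}.
Refine {s0,s1,s2} on symbol p: members go to different blocks, giving {s0,s1} and {s2}.
The partition is now stable with 3 blocks: {s0,s1} | {s3} | {s2}.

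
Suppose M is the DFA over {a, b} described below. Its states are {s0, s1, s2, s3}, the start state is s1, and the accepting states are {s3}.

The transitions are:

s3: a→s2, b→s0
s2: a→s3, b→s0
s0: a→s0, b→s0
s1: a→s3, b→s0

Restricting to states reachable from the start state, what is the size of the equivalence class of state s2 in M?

2

Every state is reachable, so we keep all 4.
Initial partition by acceptance: {s3} | {s0,s1,s2}.
On input a, block {s0,s1,s2} splits into {s1,s2} and {s0}.
No further refinement is possible. Final partition (3 blocks): {s3} | {s1,s2} | {s0}.
The equivalence class containing s2 is {s1,s2}, of size 2.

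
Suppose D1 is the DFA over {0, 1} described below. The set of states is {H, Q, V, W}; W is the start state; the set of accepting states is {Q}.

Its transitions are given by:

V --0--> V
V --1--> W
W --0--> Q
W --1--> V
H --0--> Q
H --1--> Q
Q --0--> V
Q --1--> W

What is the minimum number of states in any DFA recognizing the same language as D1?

3

First remove the unreachable states {H}; 3 states remain.
P0 = {Q} | {V,W}.
On input 0, block {V,W} splits into {W} and {V}.
Stable partition: {Q} | {W} | {V} — 3 equivalence classes.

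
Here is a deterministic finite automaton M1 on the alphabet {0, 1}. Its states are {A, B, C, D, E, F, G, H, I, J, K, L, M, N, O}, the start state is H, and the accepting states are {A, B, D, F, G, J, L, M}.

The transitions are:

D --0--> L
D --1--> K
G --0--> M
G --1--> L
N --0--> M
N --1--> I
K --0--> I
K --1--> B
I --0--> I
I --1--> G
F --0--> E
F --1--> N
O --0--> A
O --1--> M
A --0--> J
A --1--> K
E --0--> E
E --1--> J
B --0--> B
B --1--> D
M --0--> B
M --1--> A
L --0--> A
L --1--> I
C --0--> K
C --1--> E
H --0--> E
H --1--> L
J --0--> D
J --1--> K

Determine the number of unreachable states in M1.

4

Starting at H and following transitions, the reachable set is {A, B, D, E, G, H, I, J, K, L, M}. That leaves C, F, N, O unreachable — 4 in total.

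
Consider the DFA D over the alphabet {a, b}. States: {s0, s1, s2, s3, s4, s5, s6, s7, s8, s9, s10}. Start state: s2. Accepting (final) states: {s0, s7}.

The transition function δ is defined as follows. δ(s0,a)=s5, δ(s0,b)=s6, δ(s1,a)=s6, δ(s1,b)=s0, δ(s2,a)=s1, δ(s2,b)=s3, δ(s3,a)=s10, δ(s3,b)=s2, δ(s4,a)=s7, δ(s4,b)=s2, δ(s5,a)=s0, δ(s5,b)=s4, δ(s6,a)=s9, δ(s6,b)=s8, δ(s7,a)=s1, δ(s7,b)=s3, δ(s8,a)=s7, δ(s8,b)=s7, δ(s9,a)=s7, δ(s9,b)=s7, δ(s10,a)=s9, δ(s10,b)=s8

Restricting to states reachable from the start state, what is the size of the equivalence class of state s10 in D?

Initial partition by acceptance: {s0,s7} | {s1,s2,s3,s4,s5,s6,s8,s9,s10}.
Refine {s1,s2,s3,s4,s5,s6,s8,s9,s10} on symbol a: members go to different blocks, giving {s1,s2,s3,s6,s10} and {s4,s5,s8,s9}.
Refine {s0,s7} on symbol a: members go to different blocks, giving {s0} and {s7}.
Refine {s1,s2,s3,s6,s10} on symbol a: members go to different blocks, giving {s1,s2,s3} and {s6,s10}.
Refine {s1,s2,s3} on symbol a: members go to different blocks, giving {s1,s3} and {s2}.
On input b, block {s1,s3} splits into {s1} and {s3}.
On input a, block {s4,s5,s8,s9} splits into {s4,s8,s9} and {s5}.
Refine {s4,s8,s9} on symbol b: members go to different blocks, giving {s8,s9} and {s4}.
No further refinement is possible. Final partition (9 blocks): {s0} | {s1} | {s8,s9} | {s7} | {s6,s10} | {s2} | {s3} | {s5} | {s4}.
State s10 belongs to the block {s6,s10}, which has 2 states.

2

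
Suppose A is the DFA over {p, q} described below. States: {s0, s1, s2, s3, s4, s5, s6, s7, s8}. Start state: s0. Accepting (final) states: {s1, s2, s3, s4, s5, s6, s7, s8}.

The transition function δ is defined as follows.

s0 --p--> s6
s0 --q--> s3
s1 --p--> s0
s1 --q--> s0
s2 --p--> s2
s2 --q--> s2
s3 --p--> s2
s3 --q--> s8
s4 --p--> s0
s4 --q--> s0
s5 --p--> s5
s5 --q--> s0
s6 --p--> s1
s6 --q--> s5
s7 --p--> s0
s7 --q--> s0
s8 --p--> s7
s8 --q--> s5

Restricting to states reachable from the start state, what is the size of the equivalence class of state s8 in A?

Reachable states from the start: {s0,s1,s2,s3,s5,s6,s7,s8}. Unreachable: {s4} — drop them.
Initial partition by acceptance: {s1,s2,s3,s5,s6,s7,s8} | {s0}.
On input p, block {s1,s2,s3,s5,s6,s7,s8} splits into {s2,s3,s5,s6,s8} and {s1,s7}.
Refine {s2,s3,s5,s6,s8} on symbol p: members go to different blocks, giving {s2,s3,s5} and {s6,s8}.
Split {s2,s3,s5} by δ(·,q) → {s2} and {s3} and {s5}.
No further refinement is possible. Final partition (6 blocks): {s2} | {s0} | {s1,s7} | {s6,s8} | {s3} | {s5}.
State s8 belongs to the block {s6,s8}, which has 2 states.

2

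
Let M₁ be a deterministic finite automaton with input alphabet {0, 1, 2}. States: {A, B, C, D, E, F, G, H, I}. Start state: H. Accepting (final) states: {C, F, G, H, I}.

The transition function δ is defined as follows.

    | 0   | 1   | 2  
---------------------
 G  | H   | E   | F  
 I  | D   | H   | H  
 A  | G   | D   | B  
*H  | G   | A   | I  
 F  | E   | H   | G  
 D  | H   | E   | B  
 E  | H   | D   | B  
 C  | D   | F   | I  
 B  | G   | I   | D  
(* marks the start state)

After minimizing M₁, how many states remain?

4

States {C} cannot be reached from the start state, so discard them.
Initial partition by acceptance: {F,G,H,I} | {A,B,D,E}.
Refine {F,G,H,I} on symbol 0: members go to different blocks, giving {F,I} and {G,H}.
Refine {A,B,D,E} on symbol 1: members go to different blocks, giving {A,D,E} and {B}.
No further refinement is possible. Final partition (4 blocks): {F,I} | {A,D,E} | {G,H} | {B}.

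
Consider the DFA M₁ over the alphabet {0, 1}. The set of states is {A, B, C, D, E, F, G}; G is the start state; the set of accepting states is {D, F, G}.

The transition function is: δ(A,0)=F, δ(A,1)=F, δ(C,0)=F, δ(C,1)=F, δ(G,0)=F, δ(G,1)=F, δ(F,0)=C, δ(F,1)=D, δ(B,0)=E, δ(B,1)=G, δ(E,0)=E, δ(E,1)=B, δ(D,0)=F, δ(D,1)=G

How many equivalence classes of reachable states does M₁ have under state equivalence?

4

Reachable states from the start: {C,D,F,G}. Unreachable: {A,B,E} — drop them.
P0 = {D,F,G} | {C}.
Refine {D,F,G} on symbol 0: members go to different blocks, giving {D,G} and {F}.
Refine {D,G} on symbol 1: members go to different blocks, giving {D} and {G}.
Stable partition: {D} | {C} | {F} | {G} — 4 equivalence classes.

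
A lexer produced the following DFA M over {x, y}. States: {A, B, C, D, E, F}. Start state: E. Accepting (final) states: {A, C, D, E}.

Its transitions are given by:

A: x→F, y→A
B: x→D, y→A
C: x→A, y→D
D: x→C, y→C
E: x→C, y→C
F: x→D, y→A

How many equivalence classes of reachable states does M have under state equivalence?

Reachable states from the start: {A,C,D,E,F}. Unreachable: {B} — drop them.
P0 = {A,C,D,E} | {F}.
Refine {A,C,D,E} on symbol x: members go to different blocks, giving {C,D,E} and {A}.
On input x, block {C,D,E} splits into {D,E} and {C}.
The partition is now stable with 4 blocks: {D,E} | {F} | {A} | {C}.

4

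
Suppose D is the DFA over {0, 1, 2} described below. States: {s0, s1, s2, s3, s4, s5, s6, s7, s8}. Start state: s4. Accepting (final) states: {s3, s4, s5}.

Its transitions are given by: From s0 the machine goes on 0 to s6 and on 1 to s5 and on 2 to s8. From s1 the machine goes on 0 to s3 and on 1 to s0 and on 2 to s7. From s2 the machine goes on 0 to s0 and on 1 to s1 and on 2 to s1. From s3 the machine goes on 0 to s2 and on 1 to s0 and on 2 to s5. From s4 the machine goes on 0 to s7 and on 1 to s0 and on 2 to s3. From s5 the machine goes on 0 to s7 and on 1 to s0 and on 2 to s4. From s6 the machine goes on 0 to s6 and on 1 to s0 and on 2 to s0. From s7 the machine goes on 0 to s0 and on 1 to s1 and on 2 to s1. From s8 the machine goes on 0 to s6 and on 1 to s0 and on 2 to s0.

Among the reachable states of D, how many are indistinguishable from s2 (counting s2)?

2

All states are reachable from the start state.
Start with accepting vs non-accepting: {s3,s4,s5} | {s0,s1,s2,s6,s7,s8}.
On input 0, block {s0,s1,s2,s6,s7,s8} splits into {s0,s2,s6,s7,s8} and {s1}.
On input 1, block {s0,s2,s6,s7,s8} splits into {s2,s7} and {s6,s8} and {s0}.
The partition is now stable with 5 blocks: {s3,s4,s5} | {s2,s7} | {s1} | {s6,s8} | {s0}.
The equivalence class containing s2 is {s2,s7}, of size 2.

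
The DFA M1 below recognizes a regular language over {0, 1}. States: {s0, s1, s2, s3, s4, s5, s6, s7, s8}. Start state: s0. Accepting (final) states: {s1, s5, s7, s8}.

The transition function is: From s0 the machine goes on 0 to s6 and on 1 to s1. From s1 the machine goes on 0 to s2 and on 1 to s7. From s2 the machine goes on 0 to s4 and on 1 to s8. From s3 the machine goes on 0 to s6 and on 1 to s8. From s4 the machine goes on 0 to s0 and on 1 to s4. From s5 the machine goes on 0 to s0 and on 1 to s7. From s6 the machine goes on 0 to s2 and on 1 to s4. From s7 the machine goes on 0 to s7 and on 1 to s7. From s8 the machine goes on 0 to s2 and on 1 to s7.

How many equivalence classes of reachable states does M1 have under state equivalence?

4

First remove the unreachable states {s3,s5}; 7 states remain.
Start with accepting vs non-accepting: {s1,s7,s8} | {s0,s2,s4,s6}.
Split {s1,s7,s8} by δ(·,0) → {s1,s8} and {s7}.
On input 1, block {s0,s2,s4,s6} splits into {s0,s2} and {s4,s6}.
The partition is now stable with 4 blocks: {s1,s8} | {s0,s2} | {s7} | {s4,s6}.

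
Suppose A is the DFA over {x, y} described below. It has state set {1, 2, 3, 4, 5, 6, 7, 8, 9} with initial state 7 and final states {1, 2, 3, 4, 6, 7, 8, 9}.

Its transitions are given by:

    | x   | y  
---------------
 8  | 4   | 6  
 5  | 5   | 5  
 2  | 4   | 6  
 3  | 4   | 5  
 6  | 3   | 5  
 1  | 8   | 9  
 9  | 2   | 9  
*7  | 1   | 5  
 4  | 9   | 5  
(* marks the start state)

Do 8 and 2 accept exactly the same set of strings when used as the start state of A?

Every state is reachable, so we keep all 9.
Initial partition by acceptance: {1,2,3,4,6,7,8,9} | {5}.
On input y, block {1,2,3,4,6,7,8,9} splits into {1,2,8,9} and {3,4,6,7}.
On input x, block {1,2,8,9} splits into {1,9} and {2,8}.
Refine {3,4,6,7} on symbol x: members go to different blocks, giving {3,6} and {4,7}.
Refine {3,6} on symbol x: members go to different blocks, giving {3} and {6}.
The partition is now stable with 6 blocks: {1,9} | {5} | {3} | {2,8} | {4,7} | {6}.
8 and 2 lie in the same block of the stable partition, so they are equivalent — no string distinguishes them.

Yes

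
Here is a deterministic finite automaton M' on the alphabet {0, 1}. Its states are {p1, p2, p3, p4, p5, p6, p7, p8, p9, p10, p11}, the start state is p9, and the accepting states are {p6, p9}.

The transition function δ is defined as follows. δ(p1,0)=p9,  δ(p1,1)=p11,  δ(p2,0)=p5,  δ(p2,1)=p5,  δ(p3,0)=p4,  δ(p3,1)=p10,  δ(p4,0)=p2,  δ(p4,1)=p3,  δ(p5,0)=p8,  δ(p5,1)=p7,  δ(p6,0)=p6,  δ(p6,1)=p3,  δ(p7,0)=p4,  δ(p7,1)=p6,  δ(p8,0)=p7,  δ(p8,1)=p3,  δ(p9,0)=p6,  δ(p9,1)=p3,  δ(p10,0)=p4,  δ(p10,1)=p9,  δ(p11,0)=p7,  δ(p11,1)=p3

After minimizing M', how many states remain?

7

States {p1,p11} cannot be reached from the start state, so discard them.
Start with accepting vs non-accepting: {p6,p9} | {p2,p3,p4,p5,p7,p8,p10}.
Refine {p2,p3,p4,p5,p7,p8,p10} on symbol 1: members go to different blocks, giving {p2,p3,p4,p5,p8} and {p7,p10}.
Split {p2,p3,p4,p5,p8} by δ(·,0) → {p2,p3,p4,p5} and {p8}.
Refine {p2,p3,p4,p5} on symbol 0: members go to different blocks, giving {p2,p3,p4} and {p5}.
Split {p2,p3,p4} by δ(·,0) → {p3,p4} and {p2}.
On input 0, block {p3,p4} splits into {p3} and {p4}.
Stable partition: {p6,p9} | {p3} | {p7,p10} | {p8} | {p5} | {p2} | {p4} — 7 equivalence classes.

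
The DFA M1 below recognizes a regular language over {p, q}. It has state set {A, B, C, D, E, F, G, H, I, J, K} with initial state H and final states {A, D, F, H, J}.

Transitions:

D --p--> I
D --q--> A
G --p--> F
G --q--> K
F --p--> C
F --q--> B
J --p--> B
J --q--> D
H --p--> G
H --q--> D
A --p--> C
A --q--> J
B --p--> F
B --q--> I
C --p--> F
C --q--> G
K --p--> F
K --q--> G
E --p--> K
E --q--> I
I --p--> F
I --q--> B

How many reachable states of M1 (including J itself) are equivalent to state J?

First remove the unreachable states {E}; 10 states remain.
Initial partition by acceptance: {A,D,F,H,J} | {B,C,G,I,K}.
Split {A,D,F,H,J} by δ(·,q) → {A,D,H,J} and {F}.
Stable partition: {A,D,H,J} | {B,C,G,I,K} | {F} — 3 equivalence classes.
The equivalence class containing J is {A,D,H,J}, of size 4.

4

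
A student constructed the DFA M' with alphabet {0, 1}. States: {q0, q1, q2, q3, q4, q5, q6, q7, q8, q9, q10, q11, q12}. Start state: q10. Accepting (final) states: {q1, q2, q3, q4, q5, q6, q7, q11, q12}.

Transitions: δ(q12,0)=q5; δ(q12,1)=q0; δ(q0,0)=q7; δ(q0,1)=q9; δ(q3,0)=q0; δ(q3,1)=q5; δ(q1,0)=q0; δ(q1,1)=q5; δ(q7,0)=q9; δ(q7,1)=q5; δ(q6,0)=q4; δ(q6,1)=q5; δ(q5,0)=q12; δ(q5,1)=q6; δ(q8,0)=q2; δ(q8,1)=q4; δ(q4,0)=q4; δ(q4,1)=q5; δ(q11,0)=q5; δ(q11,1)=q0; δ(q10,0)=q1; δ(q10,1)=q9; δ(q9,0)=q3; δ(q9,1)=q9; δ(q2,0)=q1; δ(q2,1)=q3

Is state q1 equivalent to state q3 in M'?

First remove the unreachable states {q2,q8,q11}; 10 states remain.
Start with accepting vs non-accepting: {q1,q3,q4,q5,q6,q7,q12} | {q0,q9,q10}.
Split {q1,q3,q4,q5,q6,q7,q12} by δ(·,0) → {q4,q5,q6,q12} and {q1,q3,q7}.
Refine {q4,q5,q6,q12} on symbol 1: members go to different blocks, giving {q4,q5,q6} and {q12}.
On input 0, block {q4,q5,q6} splits into {q4,q6} and {q5}.
No further refinement is possible. Final partition (5 blocks): {q4,q6} | {q0,q9,q10} | {q1,q3,q7} | {q12} | {q5}.
q1 and q3 lie in the same block of the stable partition, so they are equivalent — no string distinguishes them.

Yes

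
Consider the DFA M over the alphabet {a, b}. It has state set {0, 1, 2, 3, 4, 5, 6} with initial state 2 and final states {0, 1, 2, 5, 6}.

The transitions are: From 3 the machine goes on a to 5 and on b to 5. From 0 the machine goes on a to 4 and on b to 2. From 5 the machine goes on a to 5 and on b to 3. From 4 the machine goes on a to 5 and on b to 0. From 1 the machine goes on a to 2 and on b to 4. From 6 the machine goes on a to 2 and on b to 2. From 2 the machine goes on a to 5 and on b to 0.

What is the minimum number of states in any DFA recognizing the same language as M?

5

First remove the unreachable states {1,6}; 5 states remain.
Initial partition by acceptance: {0,2,5} | {3,4}.
Split {0,2,5} by δ(·,a) → {2,5} and {0}.
Split {2,5} by δ(·,b) → {2} and {5}.
Refine {3,4} on symbol b: members go to different blocks, giving {3} and {4}.
Stable partition: {2} | {3} | {0} | {5} | {4} — 5 equivalence classes.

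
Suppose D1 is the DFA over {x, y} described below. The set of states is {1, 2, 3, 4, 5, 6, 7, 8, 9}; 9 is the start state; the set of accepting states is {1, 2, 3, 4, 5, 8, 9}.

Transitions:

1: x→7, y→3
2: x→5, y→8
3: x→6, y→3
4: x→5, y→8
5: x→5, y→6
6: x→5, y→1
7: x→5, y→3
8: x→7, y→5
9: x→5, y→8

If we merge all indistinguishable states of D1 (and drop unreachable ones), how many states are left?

Reachable states from the start: {1,3,5,6,7,8,9}. Unreachable: {2,4} — drop them.
Start with accepting vs non-accepting: {1,3,5,8,9} | {6,7}.
Split {1,3,5,8,9} by δ(·,x) → {1,3,8} and {5,9}.
On input y, block {1,3,8} splits into {1,3} and {8}.
On input y, block {5,9} splits into {5} and {9}.
No further refinement is possible. Final partition (5 blocks): {1,3} | {6,7} | {5} | {8} | {9}.

5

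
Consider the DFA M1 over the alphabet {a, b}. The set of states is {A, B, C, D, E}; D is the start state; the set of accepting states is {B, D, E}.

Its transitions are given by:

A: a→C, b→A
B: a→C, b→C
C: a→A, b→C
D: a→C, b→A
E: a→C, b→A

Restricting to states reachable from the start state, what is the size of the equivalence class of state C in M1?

First remove the unreachable states {B,E}; 3 states remain.
P0 = {D} | {A,C}.
No further refinement is possible. Final partition (2 blocks): {D} | {A,C}.
The equivalence class containing C is {A,C}, of size 2.

2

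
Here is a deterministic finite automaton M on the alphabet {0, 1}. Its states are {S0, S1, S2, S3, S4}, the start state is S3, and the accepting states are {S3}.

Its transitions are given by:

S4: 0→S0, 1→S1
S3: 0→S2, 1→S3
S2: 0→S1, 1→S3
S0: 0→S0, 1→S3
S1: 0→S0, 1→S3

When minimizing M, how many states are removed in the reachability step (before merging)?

1

No path from S3 leads to S4; the other 4 states are all reachable.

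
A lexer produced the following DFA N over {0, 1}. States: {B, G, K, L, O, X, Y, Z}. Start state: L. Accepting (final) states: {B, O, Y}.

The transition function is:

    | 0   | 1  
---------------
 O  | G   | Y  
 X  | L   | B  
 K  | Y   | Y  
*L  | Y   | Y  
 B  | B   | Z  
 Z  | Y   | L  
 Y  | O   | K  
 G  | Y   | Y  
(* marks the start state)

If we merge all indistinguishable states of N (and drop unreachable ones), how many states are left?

3

States {B,X,Z} cannot be reached from the start state, so discard them.
Start with accepting vs non-accepting: {O,Y} | {G,K,L}.
Refine {O,Y} on symbol 0: members go to different blocks, giving {O} and {Y}.
No further refinement is possible. Final partition (3 blocks): {O} | {G,K,L} | {Y}.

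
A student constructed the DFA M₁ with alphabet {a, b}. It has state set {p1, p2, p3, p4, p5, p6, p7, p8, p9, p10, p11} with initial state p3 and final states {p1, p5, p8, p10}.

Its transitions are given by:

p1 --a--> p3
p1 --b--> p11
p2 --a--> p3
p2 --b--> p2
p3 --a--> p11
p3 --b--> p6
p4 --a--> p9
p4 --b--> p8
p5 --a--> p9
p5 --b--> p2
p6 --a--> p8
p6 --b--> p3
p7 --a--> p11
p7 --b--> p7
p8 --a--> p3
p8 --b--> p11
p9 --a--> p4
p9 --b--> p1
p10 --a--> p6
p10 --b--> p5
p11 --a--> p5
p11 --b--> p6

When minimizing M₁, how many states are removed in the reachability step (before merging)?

BFS from p3 reaches {p1, p2, p3, p4, p5, p6, p8, p9, p11}; the 2 state(s) p7, p10 are never visited.

2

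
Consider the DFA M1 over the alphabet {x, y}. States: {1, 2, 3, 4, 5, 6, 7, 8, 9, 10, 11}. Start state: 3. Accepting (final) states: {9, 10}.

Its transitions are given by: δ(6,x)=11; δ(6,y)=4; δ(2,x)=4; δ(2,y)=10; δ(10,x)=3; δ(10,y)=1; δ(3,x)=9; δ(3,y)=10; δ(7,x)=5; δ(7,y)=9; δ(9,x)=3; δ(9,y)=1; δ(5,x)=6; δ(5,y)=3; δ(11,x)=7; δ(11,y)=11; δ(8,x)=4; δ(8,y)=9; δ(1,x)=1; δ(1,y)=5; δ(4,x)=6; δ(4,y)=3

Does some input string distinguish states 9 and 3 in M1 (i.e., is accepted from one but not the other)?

Yes

First remove the unreachable states {2,8}; 9 states remain.
Initial partition by acceptance: {9,10} | {1,3,4,5,6,7,11}.
On input x, block {1,3,4,5,6,7,11} splits into {1,4,5,6,7,11} and {3}.
Split {1,4,5,6,7,11} by δ(·,y) → {1,6,11} and {4,5} and {7}.
On input x, block {1,6,11} splits into {1,6} and {11}.
Split {1,6} by δ(·,x) → {1} and {6}.
Stable partition: {9,10} | {1} | {3} | {4,5} | {7} | {11} | {6} — 7 equivalence classes.
9 and 3 end up in different blocks, so they are distinguishable. For instance, the string 'ε' is accepted from only 9.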